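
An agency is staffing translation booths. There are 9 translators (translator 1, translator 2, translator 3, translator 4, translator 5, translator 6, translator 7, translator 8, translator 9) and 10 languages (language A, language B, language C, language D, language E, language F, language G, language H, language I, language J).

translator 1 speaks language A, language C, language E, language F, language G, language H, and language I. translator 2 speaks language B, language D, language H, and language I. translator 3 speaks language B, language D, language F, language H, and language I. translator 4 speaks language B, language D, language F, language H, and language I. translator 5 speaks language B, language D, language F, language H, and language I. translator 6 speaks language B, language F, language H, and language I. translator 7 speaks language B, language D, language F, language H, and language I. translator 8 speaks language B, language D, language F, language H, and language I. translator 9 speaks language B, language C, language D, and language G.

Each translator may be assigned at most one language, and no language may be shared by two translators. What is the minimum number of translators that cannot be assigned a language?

A valid assignment of size 7: translator 1-language C, translator 2-language H, translator 3-language I, translator 4-language B, translator 5-language D, translator 6-language F, translator 9-language G.
The set {translator 2, translator 3, translator 4, translator 5, translator 6, translator 7, translator 8} has only 5 neighbours ({language B, language D, language F, language H, language I}), so by Hall's theorem at most 7 of the 9 translators can be matched.
That matches 7 of the 9, leaving 2 unmatched; no matching can do better.

2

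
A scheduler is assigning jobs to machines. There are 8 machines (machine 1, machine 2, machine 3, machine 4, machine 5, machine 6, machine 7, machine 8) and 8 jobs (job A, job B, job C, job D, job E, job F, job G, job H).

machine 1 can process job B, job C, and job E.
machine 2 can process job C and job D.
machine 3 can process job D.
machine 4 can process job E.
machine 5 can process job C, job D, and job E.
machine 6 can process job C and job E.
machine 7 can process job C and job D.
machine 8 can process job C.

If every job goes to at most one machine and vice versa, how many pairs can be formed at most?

For example, pair machine 1→job B, machine 2→job C, machine 3→job D, machine 4→job E.
The set {machine 2, machine 3, machine 4, machine 5, machine 6, machine 7, machine 8} has only 3 neighbours ({job C, job D, job E}), so by Hall's theorem at most 4 of the 8 machines can be matched.

4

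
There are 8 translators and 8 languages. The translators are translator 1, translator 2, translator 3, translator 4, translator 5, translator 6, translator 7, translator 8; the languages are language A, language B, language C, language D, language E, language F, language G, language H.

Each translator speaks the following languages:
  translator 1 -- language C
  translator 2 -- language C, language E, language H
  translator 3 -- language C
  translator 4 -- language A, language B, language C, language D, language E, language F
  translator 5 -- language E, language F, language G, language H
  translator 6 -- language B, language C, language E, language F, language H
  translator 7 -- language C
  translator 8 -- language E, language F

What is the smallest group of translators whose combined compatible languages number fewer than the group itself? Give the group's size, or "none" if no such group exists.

Take S = {translator 1, translator 3}. Its neighbourhood is {language C}, so |N(S)| = 1 < |S| = 2.
No single vertex violates Hall's condition since each has at least one neighbour, so 2 is the minimum.

2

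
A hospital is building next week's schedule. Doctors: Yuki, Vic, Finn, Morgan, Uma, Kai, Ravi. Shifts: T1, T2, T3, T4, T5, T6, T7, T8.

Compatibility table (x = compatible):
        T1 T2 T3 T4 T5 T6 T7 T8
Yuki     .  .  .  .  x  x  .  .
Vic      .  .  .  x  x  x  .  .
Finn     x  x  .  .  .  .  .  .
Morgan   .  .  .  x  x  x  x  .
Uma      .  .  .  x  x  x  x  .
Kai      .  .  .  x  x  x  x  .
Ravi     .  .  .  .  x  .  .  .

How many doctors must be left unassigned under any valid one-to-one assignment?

One maximum matching: Yuki→T5, Vic→T4, Finn→T2, Morgan→T6, Uma→T7.
The set {Yuki, Vic, Morgan, Uma, Kai, Ravi} has only 4 neighbours ({T4, T5, T6, T7}), so by Hall's theorem at most 5 of the 7 doctors can be matched.
That matches 5 of the 7, leaving 2 unmatched; no matching can do better.

2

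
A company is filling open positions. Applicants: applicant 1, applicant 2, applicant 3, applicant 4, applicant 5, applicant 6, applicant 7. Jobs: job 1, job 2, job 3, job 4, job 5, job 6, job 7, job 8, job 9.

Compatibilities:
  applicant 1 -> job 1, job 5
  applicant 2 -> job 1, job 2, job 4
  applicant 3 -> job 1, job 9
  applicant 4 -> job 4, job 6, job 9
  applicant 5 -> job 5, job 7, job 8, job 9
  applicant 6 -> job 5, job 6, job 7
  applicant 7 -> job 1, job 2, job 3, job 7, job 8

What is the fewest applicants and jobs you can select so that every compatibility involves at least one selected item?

7

{applicant 1, applicant 2, applicant 3, applicant 4, applicant 5, applicant 6, applicant 7} is a vertex cover of size 7: every edge has an endpoint in this set.
No smaller cover exists because applicant 1–job 5, applicant 2–job 2, applicant 3–job 1, applicant 4–job 9, applicant 5–job 8, applicant 6–job 6, applicant 7–job 7 is a matching of size 7, and a cover must include an endpoint of each of these disjoint edges (König's theorem).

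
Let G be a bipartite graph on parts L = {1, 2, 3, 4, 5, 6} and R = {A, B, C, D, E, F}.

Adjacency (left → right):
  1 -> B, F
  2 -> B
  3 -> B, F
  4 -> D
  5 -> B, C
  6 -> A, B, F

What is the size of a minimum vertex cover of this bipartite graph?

The 5 edges 1–F, 2–B, 4–D, 5–C, 6–A form a matching, so any vertex cover needs at least 5 vertices (one per matched edge).
Conversely {4, 5, 6, B, F} meets every edge and has exactly 5 vertices, so 5 is optimal.

5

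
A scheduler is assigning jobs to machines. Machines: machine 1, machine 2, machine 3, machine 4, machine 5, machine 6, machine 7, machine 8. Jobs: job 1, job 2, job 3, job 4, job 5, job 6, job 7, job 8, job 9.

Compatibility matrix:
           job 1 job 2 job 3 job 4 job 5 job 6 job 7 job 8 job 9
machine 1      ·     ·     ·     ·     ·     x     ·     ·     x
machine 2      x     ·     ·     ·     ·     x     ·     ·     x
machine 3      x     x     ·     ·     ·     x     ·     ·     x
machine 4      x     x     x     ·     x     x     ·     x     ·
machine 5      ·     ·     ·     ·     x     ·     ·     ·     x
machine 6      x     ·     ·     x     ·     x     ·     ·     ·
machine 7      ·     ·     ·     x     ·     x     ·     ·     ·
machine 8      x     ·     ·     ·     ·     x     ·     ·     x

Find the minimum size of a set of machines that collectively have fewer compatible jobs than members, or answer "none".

5

Take S = {machine 1, machine 2, machine 6, machine 7, machine 8}. Its neighbourhood is {job 1, job 4, job 6, job 9}, so |N(S)| = 4 < |S| = 5.
Every subset of size less than 5 has at least as many neighbours as members, so 5 is the minimum.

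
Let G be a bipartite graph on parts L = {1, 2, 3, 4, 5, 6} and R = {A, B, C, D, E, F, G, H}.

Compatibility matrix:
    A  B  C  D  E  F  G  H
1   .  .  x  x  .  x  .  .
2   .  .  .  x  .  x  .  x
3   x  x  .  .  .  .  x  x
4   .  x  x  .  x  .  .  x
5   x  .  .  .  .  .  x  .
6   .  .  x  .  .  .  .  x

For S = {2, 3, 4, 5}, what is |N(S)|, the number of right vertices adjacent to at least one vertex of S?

8

The union of neighbours of {2, 3, 4, 5} is {A, B, C, D, E, F, G, H}, which has 8 elements.
Since |N(S)| = 8 ≥ |S| = 4, Hall's condition holds for this subset.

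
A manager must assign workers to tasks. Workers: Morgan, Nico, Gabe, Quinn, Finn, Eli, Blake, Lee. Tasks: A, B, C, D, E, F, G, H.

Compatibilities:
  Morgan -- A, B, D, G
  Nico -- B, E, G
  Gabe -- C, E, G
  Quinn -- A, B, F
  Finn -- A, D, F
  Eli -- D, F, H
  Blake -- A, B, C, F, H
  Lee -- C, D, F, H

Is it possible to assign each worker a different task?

For example, pair Morgan→G, Nico→E, Gabe→C, Quinn→B, Finn→A, Eli→D, Blake→H, Lee→F.
All 8 workers are covered.

Yes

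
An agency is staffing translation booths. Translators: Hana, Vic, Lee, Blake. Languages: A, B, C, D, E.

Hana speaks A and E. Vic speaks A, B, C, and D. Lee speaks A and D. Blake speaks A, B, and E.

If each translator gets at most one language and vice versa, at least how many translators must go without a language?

A valid assignment of size 4: Hana→E, Vic→C, Lee→D, Blake→B.
All 4 translators are matched, so no larger matching exists.
That matches 4 of the 4, leaving 0 unmatched; no matching can do better.

0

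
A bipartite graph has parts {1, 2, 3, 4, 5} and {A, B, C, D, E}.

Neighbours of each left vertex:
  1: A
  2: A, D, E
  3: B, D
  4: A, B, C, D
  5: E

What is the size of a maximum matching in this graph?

5

A valid assignment of size 5: 1–A, 2–D, 3–B, 4–C, 5–E.
All 5 left vertices are matched, so no larger matching exists.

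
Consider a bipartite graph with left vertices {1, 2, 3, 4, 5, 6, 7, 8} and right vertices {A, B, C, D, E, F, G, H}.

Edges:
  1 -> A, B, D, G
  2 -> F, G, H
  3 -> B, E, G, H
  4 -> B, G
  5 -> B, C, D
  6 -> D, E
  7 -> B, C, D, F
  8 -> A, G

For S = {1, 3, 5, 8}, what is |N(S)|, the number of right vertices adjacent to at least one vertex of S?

The union of neighbours of {1, 3, 5, 8} is {A, B, C, D, E, G, H}, which has 7 elements.
Since |N(S)| = 7 ≥ |S| = 4, Hall's condition holds for this subset.

7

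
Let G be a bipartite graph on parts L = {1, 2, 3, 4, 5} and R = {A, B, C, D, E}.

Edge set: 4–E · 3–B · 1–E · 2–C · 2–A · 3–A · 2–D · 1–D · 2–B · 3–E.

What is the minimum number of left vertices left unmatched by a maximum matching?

One maximum matching: 1→D, 2→C, 3→B, 4→E.
The set {5} has only 0 neighbours (∅), so by Hall's theorem at most 4 of the 5 left vertices can be matched.
That matches 4 of the 5, leaving 1 unmatched; no matching can do better.

1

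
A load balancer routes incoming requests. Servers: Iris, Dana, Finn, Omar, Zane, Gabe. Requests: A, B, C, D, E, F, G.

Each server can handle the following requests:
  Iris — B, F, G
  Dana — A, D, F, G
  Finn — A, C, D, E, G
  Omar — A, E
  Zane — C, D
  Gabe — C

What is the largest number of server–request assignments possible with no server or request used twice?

One maximum matching: Iris→B, Dana→F, Finn→G, Omar→E, Zane→D, Gabe→C.
This saturates every server, so 6 is the maximum.

6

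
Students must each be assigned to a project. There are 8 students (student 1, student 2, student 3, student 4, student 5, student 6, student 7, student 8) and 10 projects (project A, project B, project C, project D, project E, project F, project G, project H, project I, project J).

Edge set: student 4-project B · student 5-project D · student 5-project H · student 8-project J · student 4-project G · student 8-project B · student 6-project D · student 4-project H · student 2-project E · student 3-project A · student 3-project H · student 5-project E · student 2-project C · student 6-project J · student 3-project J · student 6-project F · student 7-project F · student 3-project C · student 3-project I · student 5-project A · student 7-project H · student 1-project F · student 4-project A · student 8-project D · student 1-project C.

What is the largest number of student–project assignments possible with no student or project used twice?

For example, pair student 1-project C, student 2-project E, student 3-project I, student 4-project G, student 5-project A, student 6-project F, student 7-project H, student 8-project J.
All 8 students are matched, so no larger matching exists.

8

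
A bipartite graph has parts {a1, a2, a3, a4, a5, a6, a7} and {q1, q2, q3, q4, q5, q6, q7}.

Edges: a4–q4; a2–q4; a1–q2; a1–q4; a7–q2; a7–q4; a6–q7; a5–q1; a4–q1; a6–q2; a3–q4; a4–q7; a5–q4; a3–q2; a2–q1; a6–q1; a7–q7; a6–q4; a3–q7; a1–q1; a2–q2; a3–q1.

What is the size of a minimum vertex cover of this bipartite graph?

4

{q1, q2, q4, q7} is a vertex cover of size 4: every edge has an endpoint in this set.
No smaller cover exists because a1–q1, a2–q2, a3–q7, a4–q4 is a matching of size 4, and a cover must include an endpoint of each of these disjoint edges (König's theorem).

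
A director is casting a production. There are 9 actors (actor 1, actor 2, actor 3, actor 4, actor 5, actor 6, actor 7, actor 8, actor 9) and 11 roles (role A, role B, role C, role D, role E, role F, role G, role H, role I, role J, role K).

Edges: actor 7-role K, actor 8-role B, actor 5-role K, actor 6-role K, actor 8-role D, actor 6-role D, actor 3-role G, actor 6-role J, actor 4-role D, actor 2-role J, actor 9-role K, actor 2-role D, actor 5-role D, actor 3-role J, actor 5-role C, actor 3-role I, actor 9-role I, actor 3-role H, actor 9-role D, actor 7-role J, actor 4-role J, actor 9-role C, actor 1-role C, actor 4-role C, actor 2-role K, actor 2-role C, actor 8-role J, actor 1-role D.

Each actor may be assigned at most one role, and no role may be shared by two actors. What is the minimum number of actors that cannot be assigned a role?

2

For example, pair actor 1–role D, actor 2–role C, actor 3–role G, actor 4–role J, actor 5–role K, actor 8–role B, actor 9–role I.
The set {actor 1, actor 2, actor 4, actor 5, actor 6, actor 7} has only 4 neighbours ({role C, role D, role J, role K}), so by Hall's theorem at most 7 of the 9 actors can be matched.
That matches 7 of the 9, leaving 2 unmatched; no matching can do better.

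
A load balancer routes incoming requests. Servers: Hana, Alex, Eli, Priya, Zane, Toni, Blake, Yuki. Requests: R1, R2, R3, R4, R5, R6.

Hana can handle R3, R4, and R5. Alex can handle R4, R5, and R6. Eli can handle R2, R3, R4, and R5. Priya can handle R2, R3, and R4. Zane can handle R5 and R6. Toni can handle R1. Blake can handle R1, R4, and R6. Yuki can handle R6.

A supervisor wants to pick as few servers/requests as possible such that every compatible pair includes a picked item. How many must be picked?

6

A maximum matching has 6 edges (e.g. Hana–R4, Alex–R6, Eli–R3, Priya–R2, Zane–R5, Toni–R1).
By König's theorem the minimum vertex cover has the same size. One such cover is {R1, R2, R3, R4, R5, R6}.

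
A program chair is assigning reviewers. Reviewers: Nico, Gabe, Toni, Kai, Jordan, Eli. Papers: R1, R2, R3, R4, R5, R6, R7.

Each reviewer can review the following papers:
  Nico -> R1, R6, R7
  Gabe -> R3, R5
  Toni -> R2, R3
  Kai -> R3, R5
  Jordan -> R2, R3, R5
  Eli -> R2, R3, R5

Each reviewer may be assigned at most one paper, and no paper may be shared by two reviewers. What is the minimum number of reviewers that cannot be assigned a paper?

2

For example, pair Nico–R7, Gabe–R3, Toni–R2, Kai–R5.
The set {Gabe, Toni, Kai, Jordan, Eli} has only 3 neighbours ({R2, R3, R5}), so by Hall's theorem at most 4 of the 6 reviewers can be matched.
That matches 4 of the 6, leaving 2 unmatched; no matching can do better.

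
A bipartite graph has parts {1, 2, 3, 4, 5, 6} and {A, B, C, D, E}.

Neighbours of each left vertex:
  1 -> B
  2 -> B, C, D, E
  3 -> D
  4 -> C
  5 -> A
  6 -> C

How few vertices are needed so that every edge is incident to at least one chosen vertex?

5

The 5 edges 1–B, 2–E, 3–D, 4–C, 5–A form a matching, so any vertex cover needs at least 5 vertices (one per matched edge).
Conversely {1, 2, 3, 5, C} meets every edge and has exactly 5 vertices, so 5 is optimal.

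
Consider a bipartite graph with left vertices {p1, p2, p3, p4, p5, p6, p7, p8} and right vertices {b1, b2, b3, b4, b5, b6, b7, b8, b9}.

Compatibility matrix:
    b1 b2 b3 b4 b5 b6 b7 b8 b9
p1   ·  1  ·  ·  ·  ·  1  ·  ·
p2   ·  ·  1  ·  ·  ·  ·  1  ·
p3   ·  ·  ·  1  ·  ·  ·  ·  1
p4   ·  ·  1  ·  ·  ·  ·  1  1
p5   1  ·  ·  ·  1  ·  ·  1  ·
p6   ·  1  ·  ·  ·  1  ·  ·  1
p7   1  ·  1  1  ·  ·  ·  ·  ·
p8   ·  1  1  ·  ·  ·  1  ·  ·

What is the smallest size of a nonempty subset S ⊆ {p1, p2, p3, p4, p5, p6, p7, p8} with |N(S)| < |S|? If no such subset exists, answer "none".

A matching saturating every left vertex exists, for instance p1→b7, p2→b8, p3→b4, p4→b9, p5→b5, p6→b6, p7→b1, p8→b3.
By Hall's marriage theorem, this means |N(S)| ≥ |S| for every subset S, so no violating subset exists.

none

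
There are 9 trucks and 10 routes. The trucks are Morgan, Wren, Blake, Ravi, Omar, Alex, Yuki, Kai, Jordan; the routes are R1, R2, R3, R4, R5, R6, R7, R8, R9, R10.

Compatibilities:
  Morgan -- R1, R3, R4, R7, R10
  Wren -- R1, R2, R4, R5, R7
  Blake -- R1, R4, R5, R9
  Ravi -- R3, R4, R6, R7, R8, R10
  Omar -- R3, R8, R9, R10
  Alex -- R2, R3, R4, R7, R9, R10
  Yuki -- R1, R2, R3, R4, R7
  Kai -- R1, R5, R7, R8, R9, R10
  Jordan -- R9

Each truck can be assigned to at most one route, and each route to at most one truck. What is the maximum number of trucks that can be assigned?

For example, pair Morgan–R4, Wren–R1, Blake–R5, Ravi–R6, Omar–R8, Alex–R3, Yuki–R2, Kai–R10, Jordan–R9.
All 9 trucks are matched, so no larger matching exists.

9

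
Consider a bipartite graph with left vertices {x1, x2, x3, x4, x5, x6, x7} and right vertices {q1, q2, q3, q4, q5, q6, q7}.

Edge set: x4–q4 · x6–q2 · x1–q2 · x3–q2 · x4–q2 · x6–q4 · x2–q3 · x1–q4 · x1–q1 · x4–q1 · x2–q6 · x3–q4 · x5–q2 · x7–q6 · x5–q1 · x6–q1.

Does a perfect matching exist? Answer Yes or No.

No

The set {x1, x3, x4, x5, x6} has only 3 neighbours ({q1, q2, q4}), so by Hall's theorem at most 5 of the 7 left vertices can be matched.
Hence no matching covers every left vertex.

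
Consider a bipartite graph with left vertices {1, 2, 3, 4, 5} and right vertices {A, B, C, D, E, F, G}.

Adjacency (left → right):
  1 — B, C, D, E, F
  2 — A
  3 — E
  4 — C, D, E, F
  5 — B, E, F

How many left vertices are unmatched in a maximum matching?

0

For example, pair 1→F, 2→A, 3→E, 4→C, 5→B.
All 5 left vertices are matched, so no larger matching exists.
That matches 5 of the 5, leaving 0 unmatched; no matching can do better.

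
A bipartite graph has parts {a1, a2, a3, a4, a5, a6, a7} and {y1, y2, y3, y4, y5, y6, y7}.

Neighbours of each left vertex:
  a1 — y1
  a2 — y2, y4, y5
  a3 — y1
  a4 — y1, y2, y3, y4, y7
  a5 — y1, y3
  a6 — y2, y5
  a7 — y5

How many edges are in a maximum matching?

6

One maximum matching: a1–y1, a2–y4, a4–y7, a5–y3, a6–y2, a7–y5.
The set {a1, a3} has only 1 neighbour ({y1}), so by Hall's theorem at most 6 of the 7 left vertices can be matched.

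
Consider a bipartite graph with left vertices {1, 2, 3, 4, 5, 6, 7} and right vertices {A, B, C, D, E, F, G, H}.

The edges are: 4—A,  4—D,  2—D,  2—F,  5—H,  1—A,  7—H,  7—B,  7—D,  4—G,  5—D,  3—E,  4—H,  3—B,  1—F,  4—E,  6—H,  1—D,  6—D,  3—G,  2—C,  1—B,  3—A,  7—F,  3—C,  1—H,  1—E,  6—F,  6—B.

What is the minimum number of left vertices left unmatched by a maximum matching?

0

For example, pair 1–E, 2–C, 3–A, 4–G, 5–D, 6–F, 7–B.
This saturates every left vertex, so 7 is the maximum.
That matches 7 of the 7, leaving 0 unmatched; no matching can do better.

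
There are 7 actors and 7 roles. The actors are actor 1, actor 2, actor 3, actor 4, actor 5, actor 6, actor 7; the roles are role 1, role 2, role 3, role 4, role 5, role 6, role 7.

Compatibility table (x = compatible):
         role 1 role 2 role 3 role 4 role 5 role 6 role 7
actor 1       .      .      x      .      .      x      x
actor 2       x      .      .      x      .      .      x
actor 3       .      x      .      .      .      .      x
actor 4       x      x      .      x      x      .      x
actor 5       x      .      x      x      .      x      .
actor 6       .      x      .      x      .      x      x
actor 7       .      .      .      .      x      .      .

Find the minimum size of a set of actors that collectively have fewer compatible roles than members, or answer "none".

none

A matching saturating every actor exists, for instance actor 1→role 3, actor 2→role 4, actor 3→role 2, actor 4→role 7, actor 5→role 1, actor 6→role 6, actor 7→role 5.
By Hall's marriage theorem, this means |N(S)| ≥ |S| for every subset S, so no violating subset exists.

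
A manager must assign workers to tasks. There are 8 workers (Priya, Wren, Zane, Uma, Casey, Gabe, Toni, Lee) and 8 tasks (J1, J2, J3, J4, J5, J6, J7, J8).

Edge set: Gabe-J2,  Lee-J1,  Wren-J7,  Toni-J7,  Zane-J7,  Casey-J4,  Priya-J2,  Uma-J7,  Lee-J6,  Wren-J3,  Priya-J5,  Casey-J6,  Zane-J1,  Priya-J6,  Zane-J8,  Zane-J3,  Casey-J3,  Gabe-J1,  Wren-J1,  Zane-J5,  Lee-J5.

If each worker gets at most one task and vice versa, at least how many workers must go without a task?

1

One maximum matching: Priya–J5, Wren–J1, Zane–J8, Uma–J7, Casey–J3, Gabe–J2, Lee–J6.
The set {Uma, Toni} has only 1 neighbour ({J7}), so by Hall's theorem at most 7 of the 8 workers can be matched.
That matches 7 of the 8, leaving 1 unmatched; no matching can do better.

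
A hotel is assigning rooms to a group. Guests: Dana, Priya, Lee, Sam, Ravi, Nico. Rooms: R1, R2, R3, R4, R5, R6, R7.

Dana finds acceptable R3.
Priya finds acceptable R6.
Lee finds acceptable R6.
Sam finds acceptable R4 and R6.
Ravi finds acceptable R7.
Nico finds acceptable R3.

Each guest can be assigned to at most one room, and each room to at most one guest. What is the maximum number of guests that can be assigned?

For example, pair Dana→R3, Priya→R6, Sam→R4, Ravi→R7.
The set {Dana, Priya, Lee, Nico} has only 2 neighbours ({R3, R6}), so by Hall's theorem at most 4 of the 6 guests can be matched.

4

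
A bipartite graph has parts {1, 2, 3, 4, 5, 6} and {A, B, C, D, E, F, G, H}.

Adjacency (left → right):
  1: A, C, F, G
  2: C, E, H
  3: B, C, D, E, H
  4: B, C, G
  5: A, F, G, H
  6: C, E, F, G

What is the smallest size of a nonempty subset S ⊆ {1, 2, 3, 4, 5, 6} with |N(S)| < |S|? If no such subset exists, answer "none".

A matching saturating every left vertex exists, for instance 1→F, 2→C, 3→H, 4→B, 5→G, 6→E.
By Hall's marriage theorem, this means |N(S)| ≥ |S| for every subset S, so no violating subset exists.

none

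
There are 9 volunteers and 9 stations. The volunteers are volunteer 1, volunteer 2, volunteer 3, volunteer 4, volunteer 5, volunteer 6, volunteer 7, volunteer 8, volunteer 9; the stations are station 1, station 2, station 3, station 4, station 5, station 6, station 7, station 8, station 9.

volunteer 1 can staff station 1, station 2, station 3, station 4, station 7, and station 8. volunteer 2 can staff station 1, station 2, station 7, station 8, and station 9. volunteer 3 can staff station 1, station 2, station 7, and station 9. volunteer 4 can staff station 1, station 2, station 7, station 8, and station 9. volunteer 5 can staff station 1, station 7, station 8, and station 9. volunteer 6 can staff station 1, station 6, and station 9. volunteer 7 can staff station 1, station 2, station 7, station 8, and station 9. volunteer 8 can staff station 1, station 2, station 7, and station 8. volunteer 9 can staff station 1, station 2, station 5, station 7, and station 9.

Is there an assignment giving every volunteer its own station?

No

The set {volunteer 2, volunteer 3, volunteer 4, volunteer 5, volunteer 7, volunteer 8} has only 5 neighbours ({station 1, station 2, station 7, station 8, station 9}), so by Hall's theorem at most 8 of the 9 volunteers can be matched.
Hence no matching covers every volunteer.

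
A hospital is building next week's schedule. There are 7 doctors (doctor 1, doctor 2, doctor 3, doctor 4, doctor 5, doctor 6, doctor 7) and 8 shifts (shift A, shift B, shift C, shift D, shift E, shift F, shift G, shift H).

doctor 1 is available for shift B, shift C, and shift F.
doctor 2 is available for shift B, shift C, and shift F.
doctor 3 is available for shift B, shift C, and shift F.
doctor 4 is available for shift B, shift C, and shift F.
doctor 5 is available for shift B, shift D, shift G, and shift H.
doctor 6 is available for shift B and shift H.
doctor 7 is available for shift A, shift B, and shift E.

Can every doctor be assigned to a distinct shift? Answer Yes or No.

The set {doctor 1, doctor 2, doctor 3, doctor 4} has only 3 neighbours ({shift B, shift C, shift F}), so by Hall's theorem at most 6 of the 7 doctors can be matched.
Hence no matching covers every doctor.

No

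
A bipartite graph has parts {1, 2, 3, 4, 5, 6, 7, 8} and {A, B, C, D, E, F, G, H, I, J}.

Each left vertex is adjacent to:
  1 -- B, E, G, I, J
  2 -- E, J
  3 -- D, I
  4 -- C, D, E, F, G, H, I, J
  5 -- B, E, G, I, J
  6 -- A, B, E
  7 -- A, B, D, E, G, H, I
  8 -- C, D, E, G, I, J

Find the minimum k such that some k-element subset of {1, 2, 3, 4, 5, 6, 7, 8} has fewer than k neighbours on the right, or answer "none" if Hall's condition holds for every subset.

none

A matching saturating every left vertex exists, for instance 1→I, 2→E, 3→D, 4→H, 5→G, 6→B, 7→A, 8→J.
By Hall's marriage theorem, this means |N(S)| ≥ |S| for every subset S, so no violating subset exists.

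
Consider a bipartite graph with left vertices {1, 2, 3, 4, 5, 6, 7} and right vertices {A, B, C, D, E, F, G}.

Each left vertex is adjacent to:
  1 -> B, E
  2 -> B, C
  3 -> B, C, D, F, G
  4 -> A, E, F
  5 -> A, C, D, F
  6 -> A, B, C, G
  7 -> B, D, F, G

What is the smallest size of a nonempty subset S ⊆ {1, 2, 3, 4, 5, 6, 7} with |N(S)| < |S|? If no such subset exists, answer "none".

A matching saturating every left vertex exists, for instance 1→E, 2→C, 3→F, 4→A, 5→D, 6→G, 7→B.
By Hall's marriage theorem, this means |N(S)| ≥ |S| for every subset S, so no violating subset exists.

none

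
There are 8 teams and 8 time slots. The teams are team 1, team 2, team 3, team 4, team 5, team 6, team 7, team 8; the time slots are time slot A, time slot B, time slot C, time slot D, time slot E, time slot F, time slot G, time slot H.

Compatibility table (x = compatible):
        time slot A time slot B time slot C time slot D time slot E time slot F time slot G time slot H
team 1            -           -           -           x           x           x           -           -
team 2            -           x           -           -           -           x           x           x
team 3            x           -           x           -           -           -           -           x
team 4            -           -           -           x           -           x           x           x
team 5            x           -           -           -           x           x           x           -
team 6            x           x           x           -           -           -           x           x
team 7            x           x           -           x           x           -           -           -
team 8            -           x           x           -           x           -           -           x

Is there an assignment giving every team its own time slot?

A valid assignment of size 8: team 1-time slot D, team 2-time slot G, team 3-time slot A, team 4-time slot F, team 5-time slot E, team 6-time slot C, team 7-time slot B, team 8-time slot H.
All 8 teams are covered.

Yes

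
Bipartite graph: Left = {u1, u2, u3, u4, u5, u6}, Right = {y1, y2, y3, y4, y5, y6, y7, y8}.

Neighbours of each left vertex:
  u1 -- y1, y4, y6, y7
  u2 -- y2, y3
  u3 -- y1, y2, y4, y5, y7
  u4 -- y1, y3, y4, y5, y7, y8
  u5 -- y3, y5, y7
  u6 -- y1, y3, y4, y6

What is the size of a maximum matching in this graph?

For example, pair u1-y4, u2-y2, u3-y5, u4-y1, u5-y7, u6-y3.
All 6 left vertices are matched, so no larger matching exists.

6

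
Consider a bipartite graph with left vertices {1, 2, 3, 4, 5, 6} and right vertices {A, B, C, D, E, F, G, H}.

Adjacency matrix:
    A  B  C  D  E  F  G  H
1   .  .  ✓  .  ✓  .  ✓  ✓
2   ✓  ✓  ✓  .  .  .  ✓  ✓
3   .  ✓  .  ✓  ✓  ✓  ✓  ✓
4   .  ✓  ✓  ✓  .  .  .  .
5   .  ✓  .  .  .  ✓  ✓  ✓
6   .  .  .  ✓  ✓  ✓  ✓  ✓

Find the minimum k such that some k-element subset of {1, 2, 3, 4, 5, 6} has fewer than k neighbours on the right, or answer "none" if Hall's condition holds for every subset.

A matching saturating every left vertex exists, for instance 1→C, 2→A, 3→E, 4→B, 5→F, 6→G.
By Hall's marriage theorem, this means |N(S)| ≥ |S| for every subset S, so no violating subset exists.

none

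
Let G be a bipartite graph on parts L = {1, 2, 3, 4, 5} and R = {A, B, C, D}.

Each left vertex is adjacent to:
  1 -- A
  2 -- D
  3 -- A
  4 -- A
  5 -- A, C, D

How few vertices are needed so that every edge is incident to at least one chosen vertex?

3

The 3 edges 1–A, 2–D, 5–C form a matching, so any vertex cover needs at least 3 vertices (one per matched edge).
Conversely {2, 5, A} meets every edge and has exactly 3 vertices, so 3 is optimal.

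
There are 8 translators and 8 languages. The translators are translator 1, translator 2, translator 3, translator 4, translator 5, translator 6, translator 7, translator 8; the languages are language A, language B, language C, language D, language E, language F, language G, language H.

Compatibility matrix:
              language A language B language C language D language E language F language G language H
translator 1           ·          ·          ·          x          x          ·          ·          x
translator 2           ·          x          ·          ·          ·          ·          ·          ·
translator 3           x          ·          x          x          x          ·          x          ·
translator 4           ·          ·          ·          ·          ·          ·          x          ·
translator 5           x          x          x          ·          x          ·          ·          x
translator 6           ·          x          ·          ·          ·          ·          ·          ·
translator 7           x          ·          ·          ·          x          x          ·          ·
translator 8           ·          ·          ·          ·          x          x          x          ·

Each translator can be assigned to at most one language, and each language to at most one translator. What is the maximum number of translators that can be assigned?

For example, pair translator 1-language H, translator 2-language B, translator 3-language D, translator 4-language G, translator 5-language C, translator 7-language A, translator 8-language F.
The set {translator 2, translator 6} has only 1 neighbour ({language B}), so by Hall's theorem at most 7 of the 8 translators can be matched.

7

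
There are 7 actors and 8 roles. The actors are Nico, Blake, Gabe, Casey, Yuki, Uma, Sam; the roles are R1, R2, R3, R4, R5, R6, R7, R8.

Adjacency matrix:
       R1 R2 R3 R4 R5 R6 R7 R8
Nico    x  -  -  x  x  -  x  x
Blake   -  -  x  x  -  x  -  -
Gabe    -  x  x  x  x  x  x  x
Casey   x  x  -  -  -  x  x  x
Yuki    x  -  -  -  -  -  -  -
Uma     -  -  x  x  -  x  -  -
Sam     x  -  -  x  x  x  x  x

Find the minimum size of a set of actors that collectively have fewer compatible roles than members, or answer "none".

none

A matching saturating every actor exists, for instance Nico→R5, Blake→R4, Gabe→R2, Casey→R8, Yuki→R1, Uma→R3, Sam→R6.
By Hall's marriage theorem, this means |N(S)| ≥ |S| for every subset S, so no violating subset exists.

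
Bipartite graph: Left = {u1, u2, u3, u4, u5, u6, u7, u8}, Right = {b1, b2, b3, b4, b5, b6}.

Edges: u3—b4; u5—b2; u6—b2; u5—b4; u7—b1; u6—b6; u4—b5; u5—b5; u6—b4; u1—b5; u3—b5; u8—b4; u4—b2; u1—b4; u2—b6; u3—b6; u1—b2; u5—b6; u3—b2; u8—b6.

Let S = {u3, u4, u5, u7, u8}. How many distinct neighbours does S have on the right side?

5

The union of neighbours of {u3, u4, u5, u7, u8} is {b1, b2, b4, b5, b6}, which has 5 elements.
Since |N(S)| = 5 ≥ |S| = 5, Hall's condition holds for this subset.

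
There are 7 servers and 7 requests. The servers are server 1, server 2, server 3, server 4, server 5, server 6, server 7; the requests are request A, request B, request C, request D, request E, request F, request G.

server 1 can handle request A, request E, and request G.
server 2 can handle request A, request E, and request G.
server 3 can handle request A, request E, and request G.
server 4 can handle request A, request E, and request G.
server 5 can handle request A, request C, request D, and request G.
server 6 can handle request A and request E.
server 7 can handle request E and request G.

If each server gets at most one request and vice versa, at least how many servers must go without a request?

3

For example, pair server 1→request A, server 2→request E, server 3→request G, server 5→request C.
The set {server 1, server 2, server 3, server 4, server 6, server 7} has only 3 neighbours ({request A, request E, request G}), so by Hall's theorem at most 4 of the 7 servers can be matched.
That matches 4 of the 7, leaving 3 unmatched; no matching can do better.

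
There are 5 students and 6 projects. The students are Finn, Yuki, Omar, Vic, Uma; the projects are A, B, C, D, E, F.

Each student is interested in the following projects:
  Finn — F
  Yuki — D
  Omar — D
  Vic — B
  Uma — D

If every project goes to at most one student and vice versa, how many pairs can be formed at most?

A valid assignment of size 3: Finn→F, Yuki→D, Vic→B.
The set {Yuki, Omar, Uma} has only 1 neighbour ({D}), so by Hall's theorem at most 3 of the 5 students can be matched.

3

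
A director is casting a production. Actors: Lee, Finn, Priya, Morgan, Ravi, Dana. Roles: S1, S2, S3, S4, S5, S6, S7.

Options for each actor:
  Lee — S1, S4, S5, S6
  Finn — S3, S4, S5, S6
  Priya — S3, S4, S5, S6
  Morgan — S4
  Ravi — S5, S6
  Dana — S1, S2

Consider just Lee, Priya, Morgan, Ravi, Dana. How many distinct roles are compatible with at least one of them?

The union of neighbours of {Lee, Priya, Morgan, Ravi, Dana} is {S1, S2, S3, S4, S5, S6}, which has 6 elements.
Since |N(S)| = 6 ≥ |S| = 5, Hall's condition holds for this subset.

6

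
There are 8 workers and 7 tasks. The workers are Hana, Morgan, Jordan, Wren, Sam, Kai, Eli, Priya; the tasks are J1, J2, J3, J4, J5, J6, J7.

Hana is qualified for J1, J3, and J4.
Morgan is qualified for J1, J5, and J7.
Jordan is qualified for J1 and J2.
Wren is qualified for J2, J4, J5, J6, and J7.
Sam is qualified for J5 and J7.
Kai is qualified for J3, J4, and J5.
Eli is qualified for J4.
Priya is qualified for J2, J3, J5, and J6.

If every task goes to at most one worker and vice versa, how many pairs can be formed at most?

For example, pair Hana–J1, Morgan–J5, Jordan–J2, Wren–J6, Sam–J7, Kai–J3, Eli–J4.
The set {Hana, Morgan, Jordan, Wren, Sam, Kai, Eli, Priya} has only 7 neighbours ({J1, J2, J3, J4, J5, J6, J7}), so by Hall's theorem at most 7 of the 8 workers can be matched.

7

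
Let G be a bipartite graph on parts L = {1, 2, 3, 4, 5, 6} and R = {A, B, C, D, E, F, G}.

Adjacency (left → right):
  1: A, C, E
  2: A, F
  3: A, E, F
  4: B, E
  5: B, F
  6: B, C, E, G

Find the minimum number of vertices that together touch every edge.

The 6 edges 1–C, 2–A, 3–F, 4–E, 5–B, 6–G form a matching, so any vertex cover needs at least 6 vertices (one per matched edge).
Conversely {1, 2, 3, 4, 5, 6} meets every edge and has exactly 6 vertices, so 6 is optimal.

6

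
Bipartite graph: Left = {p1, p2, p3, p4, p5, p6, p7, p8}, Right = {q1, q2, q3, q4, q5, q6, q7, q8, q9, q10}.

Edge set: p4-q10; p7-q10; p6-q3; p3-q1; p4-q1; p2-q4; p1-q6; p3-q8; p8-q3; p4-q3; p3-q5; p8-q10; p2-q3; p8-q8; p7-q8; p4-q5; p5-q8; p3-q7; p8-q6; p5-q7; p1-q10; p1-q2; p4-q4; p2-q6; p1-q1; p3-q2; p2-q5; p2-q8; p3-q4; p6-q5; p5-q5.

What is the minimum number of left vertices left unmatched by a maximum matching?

One maximum matching: p1-q2, p2-q4, p3-q7, p4-q1, p5-q8, p6-q5, p7-q10, p8-q6.
All 8 left vertices are matched, so no larger matching exists.
That matches 8 of the 8, leaving 0 unmatched; no matching can do better.

0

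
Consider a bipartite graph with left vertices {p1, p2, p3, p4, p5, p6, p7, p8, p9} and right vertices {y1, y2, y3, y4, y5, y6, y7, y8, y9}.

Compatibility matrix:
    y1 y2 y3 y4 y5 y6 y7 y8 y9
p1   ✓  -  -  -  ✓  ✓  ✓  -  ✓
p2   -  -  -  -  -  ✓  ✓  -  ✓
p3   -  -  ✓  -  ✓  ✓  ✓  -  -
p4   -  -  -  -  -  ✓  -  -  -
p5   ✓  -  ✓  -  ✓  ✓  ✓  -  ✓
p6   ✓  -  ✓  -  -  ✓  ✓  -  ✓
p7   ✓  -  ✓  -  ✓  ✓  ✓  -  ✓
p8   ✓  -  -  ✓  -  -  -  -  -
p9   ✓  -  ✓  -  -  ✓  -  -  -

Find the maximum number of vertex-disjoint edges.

A valid assignment of size 7: p1→y1, p2→y9, p3→y5, p4→y6, p5→y3, p6→y7, p8→y4.
The set {p1, p2, p3, p4, p5, p6, p7, p9} has only 6 neighbours ({y1, y3, y5, y6, y7, y9}), so by Hall's theorem at most 7 of the 9 left vertices can be matched.

7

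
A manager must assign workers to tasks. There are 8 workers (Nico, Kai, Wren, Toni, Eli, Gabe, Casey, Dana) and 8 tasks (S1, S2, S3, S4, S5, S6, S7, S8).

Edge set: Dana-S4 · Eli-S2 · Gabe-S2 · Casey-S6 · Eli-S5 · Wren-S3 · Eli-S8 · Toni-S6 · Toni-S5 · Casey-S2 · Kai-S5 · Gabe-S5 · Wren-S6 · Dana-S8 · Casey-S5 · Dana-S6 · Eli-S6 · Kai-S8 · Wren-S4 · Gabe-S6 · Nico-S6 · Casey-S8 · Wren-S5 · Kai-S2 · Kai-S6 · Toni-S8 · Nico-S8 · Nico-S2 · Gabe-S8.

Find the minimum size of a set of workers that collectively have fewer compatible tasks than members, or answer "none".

Take S = {Nico, Kai, Toni, Eli, Gabe}. Its neighbourhood is {S2, S5, S6, S8}, so |N(S)| = 4 < |S| = 5.
Every subset of size less than 5 has at least as many neighbours as members, so 5 is the minimum.

5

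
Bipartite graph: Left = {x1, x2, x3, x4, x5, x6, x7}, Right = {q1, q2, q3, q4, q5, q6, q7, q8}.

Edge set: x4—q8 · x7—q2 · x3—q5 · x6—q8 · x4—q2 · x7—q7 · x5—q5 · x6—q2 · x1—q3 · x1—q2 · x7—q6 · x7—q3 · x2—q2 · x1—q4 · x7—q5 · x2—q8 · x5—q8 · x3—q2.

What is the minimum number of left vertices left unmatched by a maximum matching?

For example, pair x1→q4, x2→q2, x3→q5, x4→q8, x7→q6.
The set {x2, x3, x4, x5, x6} has only 3 neighbours ({q2, q5, q8}), so by Hall's theorem at most 5 of the 7 left vertices can be matched.
That matches 5 of the 7, leaving 2 unmatched; no matching can do better.

2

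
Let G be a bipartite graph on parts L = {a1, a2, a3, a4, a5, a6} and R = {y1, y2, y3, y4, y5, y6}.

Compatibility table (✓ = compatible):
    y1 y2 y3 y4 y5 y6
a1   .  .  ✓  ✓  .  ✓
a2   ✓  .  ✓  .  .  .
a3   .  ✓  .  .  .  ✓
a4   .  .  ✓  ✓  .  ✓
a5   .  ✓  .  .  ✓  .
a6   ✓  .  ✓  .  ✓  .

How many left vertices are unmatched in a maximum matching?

0

One maximum matching: a1-y6, a2-y1, a3-y2, a4-y4, a5-y5, a6-y3.
All 6 left vertices are matched, so no larger matching exists.
That matches 6 of the 6, leaving 0 unmatched; no matching can do better.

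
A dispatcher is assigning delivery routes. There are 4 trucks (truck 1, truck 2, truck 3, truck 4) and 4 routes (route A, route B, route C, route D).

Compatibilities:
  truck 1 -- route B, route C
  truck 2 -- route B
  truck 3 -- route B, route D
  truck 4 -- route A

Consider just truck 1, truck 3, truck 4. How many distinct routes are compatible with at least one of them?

4

The union of neighbours of {truck 1, truck 3, truck 4} is {route A, route B, route C, route D}, which has 4 elements.
Since |N(S)| = 4 ≥ |S| = 3, Hall's condition holds for this subset.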